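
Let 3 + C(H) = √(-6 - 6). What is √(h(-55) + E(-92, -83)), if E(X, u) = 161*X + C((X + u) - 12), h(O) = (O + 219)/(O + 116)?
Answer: √(-55116611 + 7442*I*√3)/61 ≈ 0.014231 + 121.71*I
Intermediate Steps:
h(O) = (219 + O)/(116 + O)
C(H) = -3 + 2*I*√3 (C(H) = -3 + √(-6 - 6) = -3 + √(-12) = -3 + 2*I*√3)
E(X, u) = -3 + 161*X + 2*I*√3 (E(X, u) = 161*X + (-3 + 2*I*√3) = -3 + 161*X + 2*I*√3)
√(h(-55) + E(-92, -83)) = √((219 - 55)/(116 - 55) + (-3 + 161*(-92) + 2*I*√3)) = √(164/61 + (-3 - 14812 + 2*I*√3)) = √((1/61)*164 + (-14815 + 2*I*√3)) = √(164/61 + (-14815 + 2*I*√3)) = √(-903551/61 + 2*I*√3)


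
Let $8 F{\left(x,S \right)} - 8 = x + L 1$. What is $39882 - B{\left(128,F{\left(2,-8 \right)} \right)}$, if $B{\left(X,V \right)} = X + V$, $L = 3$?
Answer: $\frac{318019}{8} \approx 39752.0$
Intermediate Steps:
$F{\left(x,S \right)} = \frac{11}{8} + \frac{x}{8}$ ($F{\left(x,S \right)} = 1 + \frac{x + 3 \cdot 1}{8} = 1 + \frac{x + 3}{8} = 1 + \frac{3 + x}{8} = 1 + \left(\frac{3}{8} + \frac{x}{8}\right) = \frac{11}{8} + \frac{x}{8}$)
$B{\left(X,V \right)} = V + X$
$39882 - B{\left(128,F{\left(2,-8 \right)} \right)} = 39882 - \left(\left(\frac{11}{8} + \frac{1}{8} \cdot 2\right) + 128\right) = 39882 - \left(\left(\frac{11}{8} + \frac{1}{4}\right) + 128\right) = 39882 - \left(\frac{13}{8} + 128\right) = 39882 - \frac{1037}{8} = \frac{318019}{8}$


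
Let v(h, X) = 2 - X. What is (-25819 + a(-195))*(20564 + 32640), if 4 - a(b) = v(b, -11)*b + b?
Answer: -1228214340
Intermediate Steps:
a(b) = 4 - 14*b (a(b) = 4 - ((2 - 1*(-11))*b + b) = 4 - ((2 + 11)*b + b) = 4 - (13*b + b) = 4 - 14*b)
(-25819 + a(-195))*(20564 + 32640) = (-25819 + (4 - 14*(-195)))*(20564 + 32640) = (-25819 + (4 + 2730))*53204 = (-25819 + 2734)*53204 = -23085*53204 = -1228214340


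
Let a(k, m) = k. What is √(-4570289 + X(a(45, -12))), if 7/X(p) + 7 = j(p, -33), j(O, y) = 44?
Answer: I*√6256725382/37 ≈ 2137.8*I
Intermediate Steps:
X(p) = 7/37 (X(p) = 7/(-7 + 44) = 7/37)
√(-4570289 + X(a(45, -12))) = √(-4570289 + 7/37) = √(-169100686/37) = I*√6256725382/37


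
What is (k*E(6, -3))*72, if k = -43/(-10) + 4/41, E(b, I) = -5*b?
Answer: -389448/41 ≈ -9498.7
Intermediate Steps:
k = 1803/410 (k = -43*(-⅒) + 4*(1/41) = 43/10 + 4/41 = 1803/410 ≈ 4.3976)
(k*E(6, -3))*72 = (1803*(-5*6)/410)*72 = ((1803/410)*(-30))*72 = -5409/41*72 = -389448/41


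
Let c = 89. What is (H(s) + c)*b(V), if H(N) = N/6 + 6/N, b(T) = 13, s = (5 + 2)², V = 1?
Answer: 371839/294 ≈ 1264.8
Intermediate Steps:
s = 49 (s = 7² = 49)
H(N) = 6/N + N/6 (H(N) = N*(⅙) + 6/N = N/6 + 6/N = 6/N + N/6)
(H(s) + c)*b(V) = ((6/49 + (⅙)*49) + 89)*13 = ((6*(1/49) + 49/6) + 89)*13 = ((6/49 + 49/6) + 89)*13 = (2437/294 + 89)*13 = (28603/294)*13 = 371839/294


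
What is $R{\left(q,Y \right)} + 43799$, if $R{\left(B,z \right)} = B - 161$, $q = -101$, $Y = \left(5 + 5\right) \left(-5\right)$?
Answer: $43537$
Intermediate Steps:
$Y = -50$ ($Y = 10 \left(-5\right) = -50$)
$R{\left(B,z \right)} = -161 + B$
$R{\left(q,Y \right)} + 43799 = \left(-161 - 101\right) + 43799 = -262 + 43799 = 43537$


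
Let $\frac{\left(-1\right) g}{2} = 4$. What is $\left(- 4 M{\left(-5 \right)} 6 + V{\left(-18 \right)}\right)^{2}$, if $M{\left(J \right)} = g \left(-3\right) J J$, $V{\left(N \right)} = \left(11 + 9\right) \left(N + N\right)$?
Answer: $228614400$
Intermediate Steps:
$g = -8$ ($g = \left(-2\right) 4 = -8$)
$V{\left(N \right)} = 40 N$ ($V{\left(N \right)} = 20 \cdot 2 N = 40 N$)
$M{\left(J \right)} = 24 J^{2}$ ($M{\left(J \right)} = \left(-8\right) \left(-3\right) J J = 24 J^{2}$)
$\left(- 4 M{\left(-5 \right)} 6 + V{\left(-18 \right)}\right)^{2} = \left(- 4 \cdot 24 \left(-5\right)^{2} \cdot 6 + 40 \left(-18\right)\right)^{2} = \left(- 4 \cdot 24 \cdot 25 \cdot 6 - 720\right)^{2} = \left(\left(-4\right) 600 \cdot 6 - 720\right)^{2} = \left(\left(-2400\right) 6 - 720\right)^{2} = \left(-14400 - 720\right)^{2} = \left(-15120\right)^{2} = 228614400$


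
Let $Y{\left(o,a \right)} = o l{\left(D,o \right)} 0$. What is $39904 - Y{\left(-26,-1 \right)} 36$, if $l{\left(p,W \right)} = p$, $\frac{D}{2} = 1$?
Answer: $39904$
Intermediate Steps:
$D = 2$ ($D = 2 \cdot 1 = 2$)
$Y{\left(o,a \right)} = 0$ ($Y{\left(o,a \right)} = o 2 \cdot 0 = 2 o 0 = 0$)
$39904 - Y{\left(-26,-1 \right)} 36 = 39904 - 0 \cdot 36 = 39904 - 0 = 39904 + 0 = 39904$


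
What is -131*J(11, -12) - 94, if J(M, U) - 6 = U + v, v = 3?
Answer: 299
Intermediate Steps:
J(M, U) = 9 + U (J(M, U) = 6 + (U + 3) = 6 + (3 + U) = 9 + U)
-131*J(11, -12) - 94 = -131*(9 - 12) - 94 = -131*(-3) - 94 = 393 - 94 = 299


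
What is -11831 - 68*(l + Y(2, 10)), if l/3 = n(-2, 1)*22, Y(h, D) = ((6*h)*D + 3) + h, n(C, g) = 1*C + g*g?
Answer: -15843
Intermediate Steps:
n(C, g) = C + g²
Y(h, D) = 3 + h + 6*D*h (Y(h, D) = (6*D*h + 3) + h = (3 + 6*D*h) + h = 3 + h + 6*D*h)
l = -66 (l = 3*((-2 + 1²)*22) = 3*((-2 + 1)*22) = 3*(-1*22) = 3*(-22) = -66)
-11831 - 68*(l + Y(2, 10)) = -11831 - 68*(-66 + (3 + 2 + 6*10*2)) = -11831 - 68*(-66 + (3 + 2 + 120)) = -11831 - 68*(-66 + 125) = -11831 - 68*59 = -11831 - 1*4012 = -11831 - 4012 = -15843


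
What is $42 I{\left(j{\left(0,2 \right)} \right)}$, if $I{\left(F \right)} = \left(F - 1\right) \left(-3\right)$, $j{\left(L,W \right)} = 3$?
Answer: $-252$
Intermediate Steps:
$I{\left(F \right)} = 3 - 3 F$ ($I{\left(F \right)} = \left(-1 + F\right) \left(-3\right) = 3 - 3 F$)
$42 I{\left(j{\left(0,2 \right)} \right)} = 42 \left(3 - 9\right) = 42 \left(-6\right) = -252$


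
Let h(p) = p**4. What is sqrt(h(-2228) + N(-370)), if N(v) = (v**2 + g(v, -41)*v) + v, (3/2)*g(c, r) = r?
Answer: 13*sqrt(1312249915326)/3 ≈ 4.9640e+6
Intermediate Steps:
g(c, r) = 2*r/3
N(v) = v**2 - 79*v/3 (N(v) = (v**2 + ((2/3)*(-41))*v) + v = (v**2 - 82*v/3) + v = v**2 - 79*v/3)
sqrt(h(-2228) + N(-370)) = sqrt((-2228)**4 + (1/3)*(-370)*(-79 + 3*(-370))) = sqrt(24641137152256 + (1/3)*(-370)*(-79 - 1110)) = sqrt(24641137152256 + (1/3)*(-370)*(-1189)) = sqrt(24641137152256 + 439930/3) = sqrt(73923411896698/3) = 13*sqrt(1312249915326)/3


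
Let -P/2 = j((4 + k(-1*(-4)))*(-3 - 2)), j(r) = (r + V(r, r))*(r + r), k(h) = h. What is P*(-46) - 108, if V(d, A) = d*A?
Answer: -11481708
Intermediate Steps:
V(d, A) = A*d
j(r) = 2*r*(r + r²) (j(r) = (r + r*r)*(r + r) = (r + r²)*(2*r) = 2*r*(r + r²))
P = 249600 (P = -4*((4 - 1*(-4))*(-3 - 2))²*(1 + (4 - 1*(-4))*(-3 - 2)) = -4*((4 + 4)*(-5))²*(1 + (4 + 4)*(-5)) = -4*(8*(-5))²*(1 + 8*(-5)) = -4*(-40)²*(1 - 40) = -4*1600*(-39) = -2*(-124800) = 249600)
P*(-46) - 108 = 249600*(-46) - 108 = -11481600 - 108 = -11481708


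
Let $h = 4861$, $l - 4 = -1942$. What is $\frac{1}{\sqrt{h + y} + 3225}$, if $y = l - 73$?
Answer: $\frac{43}{138637} - \frac{\sqrt{114}}{2079555} \approx 0.00030503$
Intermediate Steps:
$l = -1938$ ($l = 4 - 1942 = -1938$)
$y = -2011$ ($y = -1938 - 73 = -2011$)
$\frac{1}{\sqrt{h + y} + 3225} = \frac{1}{\sqrt{4861 - 2011} + 3225} = \frac{1}{\sqrt{2850} + 3225} = \frac{1}{5 \sqrt{114} + 3225} = \frac{1}{3225 + 5 \sqrt{114}}$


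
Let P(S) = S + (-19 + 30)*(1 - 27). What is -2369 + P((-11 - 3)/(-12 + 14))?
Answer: -2662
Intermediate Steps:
P(S) = -286 + S (P(S) = S + 11*(-26) = S - 286 = -286 + S)
-2369 + P((-11 - 3)/(-12 + 14)) = -2369 + (-286 + (-11 - 3)/(-12 + 14)) = -2369 + (-286 - 14/2) = -2369 + (-286 - 14*1/2) = -2369 + (-286 - 7) = -2369 - 293 = -2662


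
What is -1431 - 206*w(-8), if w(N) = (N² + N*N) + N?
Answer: -26151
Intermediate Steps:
w(N) = N + 2*N² (w(N) = (N² + N²) + N = 2*N² + N = N + 2*N²)
-1431 - 206*w(-8) = -1431 - (-1648)*(1 + 2*(-8)) = -1431 - (-1648)*(1 - 16) = -1431 - (-1648)*(-15) = -1431 - 206*120 = -1431 - 24720 = -26151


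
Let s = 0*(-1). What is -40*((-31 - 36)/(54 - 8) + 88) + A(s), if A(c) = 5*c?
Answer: -79620/23 ≈ -3461.7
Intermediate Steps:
s = 0
-40*((-31 - 36)/(54 - 8) + 88) + A(s) = -40*((-31 - 36)/(54 - 8) + 88) + 5*0 = -40*(-67/46 + 88) + 0 = -40*3981/46 + 0 = -79620/23 + 0 = -79620/23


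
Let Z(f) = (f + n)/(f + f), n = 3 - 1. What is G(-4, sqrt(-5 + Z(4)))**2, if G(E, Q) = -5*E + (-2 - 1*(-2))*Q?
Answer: 400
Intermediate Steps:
n = 2
Z(f) = (2 + f)/(2*f) (Z(f) = (f + 2)/(f + f) = (2 + f)/((2*f)) = (2 + f)*(1/(2*f)) = (2 + f)/(2*f))
G(E, Q) = -5*E (G(E, Q) = -5*E + (-2 + 2)*Q = -5*E + 0*Q = -5*E + 0 = -5*E)
G(-4, sqrt(-5 + Z(4)))**2 = (-5*(-4))**2 = 20**2 = 400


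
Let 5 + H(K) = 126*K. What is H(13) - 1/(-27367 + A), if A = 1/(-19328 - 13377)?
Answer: 1461596655593/895037736 ≈ 1633.0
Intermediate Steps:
H(K) = -5 + 126*K
A = -1/32705 (A = 1/(-32705) = -1/32705 ≈ -3.0576e-5)
H(13) - 1/(-27367 + A) = (-5 + 126*13) - 1/(-27367 - 1/32705) = (-5 + 1638) - 1/(-895037736/32705) = 1633 - 1*(-32705/895037736) = 1633 + 32705/895037736 = 1461596655593/895037736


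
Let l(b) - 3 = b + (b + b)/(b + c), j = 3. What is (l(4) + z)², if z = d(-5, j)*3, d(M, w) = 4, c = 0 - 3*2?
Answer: 225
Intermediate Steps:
c = -6 (c = 0 - 6 = -6)
l(b) = 3 + b + 2*b/(-6 + b) (l(b) = 3 + (b + (b + b)/(b - 6)) = 3 + (b + (2*b)/(-6 + b)) = 3 + (b + 2*b/(-6 + b)) = 3 + b + 2*b/(-6 + b))
z = 12 (z = 4*3 = 12)
(l(4) + z)² = ((-18 + 4² - 1*4)/(-6 + 4) + 12)² = ((-18 + 16 - 4)/(-2) + 12)² = (-½*(-6) + 12)² = (3 + 12)² = 15² = 225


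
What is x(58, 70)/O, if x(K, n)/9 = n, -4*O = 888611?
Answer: -2520/888611 ≈ -0.0028359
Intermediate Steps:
O = -888611/4 (O = -¼*888611 = -888611/4 ≈ -2.2215e+5)
x(K, n) = 9*n
x(58, 70)/O = (9*70)/(-888611/4) = 630*(-4/888611) = -2520/888611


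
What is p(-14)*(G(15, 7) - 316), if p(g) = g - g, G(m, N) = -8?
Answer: 0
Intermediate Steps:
p(g) = 0
p(-14)*(G(15, 7) - 316) = 0*(-8 - 316) = 0*(-324) = 0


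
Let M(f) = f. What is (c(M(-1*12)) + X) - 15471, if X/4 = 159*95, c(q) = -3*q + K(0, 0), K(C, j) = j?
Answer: 44985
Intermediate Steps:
c(q) = -3*q (c(q) = -3*q + 0 = -3*q)
X = 60420 (X = 4*(159*95) = 4*15105 = 60420)
(c(M(-1*12)) + X) - 15471 = (-(-3)*12 + 60420) - 15471 = (-3*(-12) + 60420) - 15471 = (36 + 60420) - 15471 = 60456 - 15471 = 44985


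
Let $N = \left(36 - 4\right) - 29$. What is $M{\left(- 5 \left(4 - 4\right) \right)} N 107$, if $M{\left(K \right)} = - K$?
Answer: $0$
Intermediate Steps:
$N = 3$ ($N = \left(36 + \left(-31 + 27\right)\right) - 29 = \left(36 - 4\right) - 29 = 32 - 29 = 3$)
$M{\left(- 5 \left(4 - 4\right) \right)} N 107 = - \left(-5\right) \left(4 - 4\right) 3 \cdot 107 = - \left(-5\right) 0 \cdot 3 \cdot 107 = \left(-1\right) 0 \cdot 3 \cdot 107 = 0 \cdot 3 \cdot 107 = 0 \cdot 107 = 0$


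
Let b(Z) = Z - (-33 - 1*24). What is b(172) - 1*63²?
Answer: -3740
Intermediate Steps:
b(Z) = 57 + Z (b(Z) = Z - (-33 - 24) = Z - 1*(-57) = Z + 57 = 57 + Z)
b(172) - 1*63² = (57 + 172) - 1*63² = 229 - 1*3969 = 229 - 3969 = -3740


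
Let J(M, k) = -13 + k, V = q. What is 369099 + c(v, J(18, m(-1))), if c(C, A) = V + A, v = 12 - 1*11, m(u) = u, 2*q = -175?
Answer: 737995/2 ≈ 3.6900e+5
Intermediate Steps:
q = -175/2 (q = (½)*(-175) = -175/2 ≈ -87.500)
V = -175/2 ≈ -87.500
v = 1 (v = 12 - 11 = 1)
c(C, A) = -175/2 + A
369099 + c(v, J(18, m(-1))) = 369099 + (-175/2 + (-13 - 1)) = 369099 + (-175/2 - 14) = 369099 - 203/2 = 737995/2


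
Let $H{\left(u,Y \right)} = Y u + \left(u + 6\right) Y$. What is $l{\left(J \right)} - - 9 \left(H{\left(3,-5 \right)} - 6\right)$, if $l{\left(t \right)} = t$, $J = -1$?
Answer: $-595$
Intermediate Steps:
$H{\left(u,Y \right)} = Y u + Y \left(6 + u\right)$ ($H{\left(u,Y \right)} = Y u + \left(6 + u\right) Y = Y u + Y \left(6 + u\right)$)
$l{\left(J \right)} - - 9 \left(H{\left(3,-5 \right)} - 6\right) = -1 - - 9 \left(2 \left(-5\right) \left(3 + 3\right) - 6\right) = -1 - - 9 \left(2 \left(-5\right) 6 - 6\right) = -1 - - 9 \left(-60 - 6\right) = -1 - \left(-9\right) \left(-66\right) = -1 - 594 = -595$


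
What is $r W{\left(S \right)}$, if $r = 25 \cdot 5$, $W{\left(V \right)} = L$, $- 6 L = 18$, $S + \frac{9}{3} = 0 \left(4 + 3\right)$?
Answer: $-375$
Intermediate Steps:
$S = -3$ ($S = -3 + 0 \left(4 + 3\right) = -3 + 0 \cdot 7 = -3 + 0 = -3$)
$L = -3$ ($L = \left(- \frac{1}{6}\right) 18 = -3$)
$W{\left(V \right)} = -3$
$r = 125$
$r W{\left(S \right)} = 125 \left(-3\right) = -375$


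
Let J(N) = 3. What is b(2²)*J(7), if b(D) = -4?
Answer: -12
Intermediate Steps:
b(2²)*J(7) = -4*3 = -12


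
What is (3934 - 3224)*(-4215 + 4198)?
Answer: -12070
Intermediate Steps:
(3934 - 3224)*(-4215 + 4198) = 710*(-17) = -12070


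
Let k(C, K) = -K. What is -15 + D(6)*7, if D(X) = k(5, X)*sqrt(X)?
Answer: -15 - 42*sqrt(6) ≈ -117.88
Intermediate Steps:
D(X) = -X**(3/2) (D(X) = (-X)*sqrt(X) = -X**(3/2))
-15 + D(6)*7 = -15 - 6**(3/2)*7 = -15 - 6*sqrt(6)*7 = -15 - 42*sqrt(6)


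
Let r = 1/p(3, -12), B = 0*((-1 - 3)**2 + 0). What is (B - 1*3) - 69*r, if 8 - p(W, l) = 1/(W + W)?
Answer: -555/47 ≈ -11.809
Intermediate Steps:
p(W, l) = 8 - 1/(2*W) (p(W, l) = 8 - 1/(W + W) = 8 - 1/(2*W))
B = 0 (B = 0*((-4)**2 + 0) = 0*(16 + 0) = 0*16 = 0)
r = 6/47 (r = 1/(8 - 1/2/3) = 1/(8 - 1/2*1/3) = 1/(8 - 1/6) = 1/(47/6) = 6/47 ≈ 0.12766)
(B - 1*3) - 69*r = (0 - 1*3) - 69*6/47 = (0 - 3) - 414/47 = -3 - 414/47 = -555/47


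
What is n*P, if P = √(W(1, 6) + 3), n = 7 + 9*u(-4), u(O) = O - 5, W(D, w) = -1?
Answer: -74*√2 ≈ -104.65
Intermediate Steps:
u(O) = -5 + O
n = -74 (n = 7 + 9*(-5 - 4) = 7 + 9*(-9) = 7 - 81 = -74)
P = √2 (P = √(-1 + 3) = √2 ≈ 1.4142)
n*P = -74*√2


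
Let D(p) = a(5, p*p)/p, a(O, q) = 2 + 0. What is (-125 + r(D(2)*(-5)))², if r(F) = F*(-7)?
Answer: 8100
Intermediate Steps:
a(O, q) = 2
D(p) = 2/p
r(F) = -7*F
(-125 + r(D(2)*(-5)))² = (-125 - 7*2/2*(-5))² = (-125 - 7*2*(½)*(-5))² = (-125 - 7*(-5))² = (-125 + 35)² = (-90)² = 8100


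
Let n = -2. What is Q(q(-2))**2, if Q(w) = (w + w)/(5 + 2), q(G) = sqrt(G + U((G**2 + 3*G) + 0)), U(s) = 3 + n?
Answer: -4/49 ≈ -0.081633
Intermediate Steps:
U(s) = 1 (U(s) = 3 - 2 = 1)
q(G) = sqrt(1 + G) (q(G) = sqrt(G + 1) = sqrt(1 + G))
Q(w) = 2*w/7 (Q(w) = (2*w)/7 = (2*w)*(1/7) = 2*w/7)
Q(q(-2))**2 = (2*sqrt(1 - 2)/7)**2 = (2*sqrt(-1)/7)**2 = (2*I/7)**2 = -4/49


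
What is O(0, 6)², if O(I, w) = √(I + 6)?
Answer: 6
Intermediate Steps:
O(I, w) = √(6 + I)
O(0, 6)² = (√(6 + 0))² = (√6)² = 6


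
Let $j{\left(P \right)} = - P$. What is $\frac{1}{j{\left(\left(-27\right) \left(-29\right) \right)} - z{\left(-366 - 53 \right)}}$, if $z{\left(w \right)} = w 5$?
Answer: $\frac{1}{1312} \approx 0.0007622$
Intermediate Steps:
$z{\left(w \right)} = 5 w$
$\frac{1}{j{\left(\left(-27\right) \left(-29\right) \right)} - z{\left(-366 - 53 \right)}} = \frac{1}{- \left(-27\right) \left(-29\right) - 5 \left(-366 - 53\right)} = \frac{1}{\left(-1\right) 783 - 5 \left(-366 - 53\right)} = \frac{1}{-783 - 5 \left(-419\right)} = \frac{1}{-783 - -2095} = \frac{1}{-783 + 2095} = \frac{1}{1312}$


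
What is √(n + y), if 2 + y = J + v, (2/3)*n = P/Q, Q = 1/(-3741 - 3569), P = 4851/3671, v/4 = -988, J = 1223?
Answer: 2*I*√58017141109/3671 ≈ 131.23*I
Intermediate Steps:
v = -3952 (v = 4*(-988) = -3952)
P = 4851/3671 (P = 4851*(1/3671) = 4851/3671 ≈ 1.3214)
Q = -1/7310 (Q = 1/(-7310) = -1/7310 ≈ -0.00013680)
n = -53191215/3671 (n = 3*(4851/(3671*(-1/7310)))/2 = 3*((4851/3671)*(-7310))/2 = (3/2)*(-35460810/3671) = -53191215/3671 ≈ -14490.)
y = -2731 (y = -2 + (1223 - 3952) = -2 - 2729 = -2731)
√(n + y) = √(-53191215/3671 - 2731) = √(-63216716/3671) = 2*I*√58017141109/3671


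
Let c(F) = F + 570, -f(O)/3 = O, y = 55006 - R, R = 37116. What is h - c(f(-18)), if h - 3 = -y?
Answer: -18511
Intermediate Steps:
y = 17890 (y = 55006 - 1*37116 = 55006 - 37116 = 17890)
f(O) = -3*O
h = -17887 (h = 3 - 1*17890 = 3 - 17890 = -17887)
c(F) = 570 + F
h - c(f(-18)) = -17887 - (570 - 3*(-18)) = -17887 - (570 + 54) = -17887 - 1*624 = -17887 - 624 = -18511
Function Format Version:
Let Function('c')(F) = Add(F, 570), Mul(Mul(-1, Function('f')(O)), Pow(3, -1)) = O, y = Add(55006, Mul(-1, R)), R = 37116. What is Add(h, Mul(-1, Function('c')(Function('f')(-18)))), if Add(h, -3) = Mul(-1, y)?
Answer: -18511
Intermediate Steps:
y = 17890 (y = Add(55006, Mul(-1, 37116)) = Add(55006, -37116) = 17890)
Function('f')(O) = Mul(-3, O)
h = -17887 (h = Add(3, Mul(-1, 17890)) = Add(3, -17890) = -17887)
Function('c')(F) = Add(570, F)
Add(h, Mul(-1, Function('c')(Function('f')(-18)))) = Add(-17887, Mul(-1, Add(570, Mul(-3, -18)))) = Add(-17887, Mul(-1, Add(570, 54))) = Add(-17887, Mul(-1, 624)) = Add(-17887, -624) = -18511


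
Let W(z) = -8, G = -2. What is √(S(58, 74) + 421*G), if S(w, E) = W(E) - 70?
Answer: 2*I*√230 ≈ 30.332*I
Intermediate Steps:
S(w, E) = -78 (S(w, E) = -8 - 70 = -78)
√(S(58, 74) + 421*G) = √(-78 + 421*(-2)) = √(-78 - 842) = √(-920) = 2*I*√230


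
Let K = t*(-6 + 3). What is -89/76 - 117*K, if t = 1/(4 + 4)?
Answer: 6491/152 ≈ 42.704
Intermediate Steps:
t = ⅛ (t = 1/8 = ⅛ ≈ 0.12500)
K = -3/8 (K = (-6 + 3)/8 = (⅛)*(-3) = -3/8 ≈ -0.37500)
-89/76 - 117*K = -89/76 - 117*(-3/8) = -89*1/76 + 351/8 = -89/76 + 351/8 = 6491/152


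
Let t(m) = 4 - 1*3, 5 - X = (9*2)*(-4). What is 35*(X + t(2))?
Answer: 2730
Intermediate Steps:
X = 77 (X = 5 - 9*2*(-4) = 5 - 18*(-4) = 5 - 1*(-72) = 5 + 72 = 77)
t(m) = 1 (t(m) = 4 - 3 = 1)
35*(X + t(2)) = 35*(77 + 1) = 35*78 = 2730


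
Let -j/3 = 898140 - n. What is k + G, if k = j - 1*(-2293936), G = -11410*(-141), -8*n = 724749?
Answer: 7492361/8 ≈ 9.3655e+5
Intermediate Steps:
n = -724749/8 (n = -1/8*724749 = -724749/8 ≈ -90594.)
G = 1608810
j = -23729607/8 (j = -3*(898140 - 1*(-724749/8)) = -3*(898140 + 724749/8) = -3*7909869/8 = -23729607/8 ≈ -2.9662e+6)
k = -5378119/8 (k = -23729607/8 - 1*(-2293936) = -23729607/8 + 2293936 = -5378119/8 ≈ -6.7227e+5)
k + G = -5378119/8 + 1608810 = 7492361/8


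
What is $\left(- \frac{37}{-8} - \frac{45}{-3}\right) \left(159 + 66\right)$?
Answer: $\frac{35325}{8} \approx 4415.6$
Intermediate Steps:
$\left(- \frac{37}{-8} - \frac{45}{-3}\right) \left(159 + 66\right) = \left(\left(-37\right) \left(- \frac{1}{8}\right) - -15\right) 225 = \left(\frac{37}{8} + 15\right) 225 = \frac{157}{8} \cdot 225 = \frac{35325}{8}$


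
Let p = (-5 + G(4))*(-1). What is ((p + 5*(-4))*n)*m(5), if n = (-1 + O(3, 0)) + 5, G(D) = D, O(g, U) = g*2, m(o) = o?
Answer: -950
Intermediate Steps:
O(g, U) = 2*g
n = 10 (n = (-1 + 2*3) + 5 = (-1 + 6) + 5 = 5 + 5 = 10)
p = 1 (p = (-5 + 4)*(-1) = -1*(-1) = 1)
((p + 5*(-4))*n)*m(5) = ((1 + 5*(-4))*10)*5 = ((1 - 20)*10)*5 = -19*10*5 = -190*5 = -950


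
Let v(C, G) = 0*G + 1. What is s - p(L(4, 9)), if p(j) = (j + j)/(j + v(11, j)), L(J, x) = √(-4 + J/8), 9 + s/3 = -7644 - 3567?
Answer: 2*(-16831*√14 + 33660*I)/(√14 - 2*I) ≈ -33662.0 - 0.83147*I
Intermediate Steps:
s = -33660 (s = -27 + 3*(-7644 - 3567) = -27 + 3*(-11211) = -27 - 33633 = -33660)
L(J, x) = √(-4 + J/8) (L(J, x) = √(-4 + J*(⅛)) = √(-4 + J/8))
v(C, G) = 1 (v(C, G) = 0 + 1 = 1)
p(j) = 2*j/(1 + j) (p(j) = (j + j)/(j + 1) = (2*j)/(1 + j) = 2*j/(1 + j))
s - p(L(4, 9)) = -33660 - 2*√(-64 + 2*4)/4/(1 + √(-64 + 2*4)/4) = -33660 - 2*√(-64 + 8)/4/(1 + √(-64 + 8)/4) = -33660 - 2*√(-56)/4/(1 + √(-56)/4) = -33660 - 2*(2*I*√14)/4/(1 + (2*I*√14)/4) = -33660 - 2*I*√14/2/(1 + I*√14/2) = -33660 - I*√14/(1 + I*√14/2)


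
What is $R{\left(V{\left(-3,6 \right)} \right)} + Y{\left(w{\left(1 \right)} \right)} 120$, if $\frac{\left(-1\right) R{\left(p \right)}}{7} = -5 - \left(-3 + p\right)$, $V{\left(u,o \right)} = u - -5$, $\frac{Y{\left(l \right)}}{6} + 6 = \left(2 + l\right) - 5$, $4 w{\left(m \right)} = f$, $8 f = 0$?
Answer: $-6452$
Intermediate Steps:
$f = 0$ ($f = \frac{1}{8} \cdot 0 = 0$)
$w{\left(m \right)} = 0$ ($w{\left(m \right)} = \frac{1}{4} \cdot 0 = 0$)
$Y{\left(l \right)} = -54 + 6 l$ ($Y{\left(l \right)} = -36 + 6 \left(\left(2 + l\right) - 5\right) = -36 + 6 \left(-3 + l\right) = -36 + \left(-18 + 6 l\right) = -54 + 6 l$)
$V{\left(u,o \right)} = 5 + u$ ($V{\left(u,o \right)} = u + 5 = 5 + u$)
$R{\left(p \right)} = 14 + 7 p$ ($R{\left(p \right)} = - 7 \left(-5 - \left(-3 + p\right)\right) = - 7 \left(-2 - p\right) = 14 + 7 p$)
$R{\left(V{\left(-3,6 \right)} \right)} + Y{\left(w{\left(1 \right)} \right)} 120 = \left(14 + 7 \left(5 - 3\right)\right) + \left(-54 + 6 \cdot 0\right) 120 = \left(14 + 7 \cdot 2\right) + \left(-54 + 0\right) 120 = \left(14 + 14\right) - 6480 = 28 - 6480 = -6452$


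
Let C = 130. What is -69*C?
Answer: -8970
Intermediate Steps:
-69*C = -69*130 = -8970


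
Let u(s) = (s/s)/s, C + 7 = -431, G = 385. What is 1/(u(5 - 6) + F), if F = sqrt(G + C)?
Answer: -1/54 - I*sqrt(53)/54 ≈ -0.018519 - 0.13482*I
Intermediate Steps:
C = -438 (C = -7 - 431 = -438)
u(s) = 1/s
F = I*sqrt(53) (F = sqrt(385 - 438) = sqrt(-53) = I*sqrt(53) ≈ 7.2801*I)
1/(u(5 - 6) + F) = 1/(1/(5 - 6) + I*sqrt(53)) = 1/(1/(-1) + I*sqrt(53)) = 1/(-1 + I*sqrt(53))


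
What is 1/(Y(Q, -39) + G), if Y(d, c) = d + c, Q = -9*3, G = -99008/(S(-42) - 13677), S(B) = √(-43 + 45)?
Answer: -5495924583/322945944782 - 24752*√2/161472972391 ≈ -0.017018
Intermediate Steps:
S(B) = √2
G = -99008/(-13677 + √2) (G = -99008/(√2 - 13677) = -99008/(-13677 + √2) ≈ 7.2398)
Q = -27
Y(d, c) = c + d
1/(Y(Q, -39) + G) = 1/((-39 - 27) + (1354132416/187060327 + 99008*√2/187060327)) = 1/(-66 + (1354132416/187060327 + 99008*√2/187060327)) = 1/(-10991849166/187060327 + 99008*√2/187060327)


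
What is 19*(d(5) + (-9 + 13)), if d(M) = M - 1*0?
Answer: 171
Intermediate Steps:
d(M) = M (d(M) = M + 0 = M)
19*(d(5) + (-9 + 13)) = 19*(5 + (-9 + 13)) = 19*(5 + 4) = 19*9 = 171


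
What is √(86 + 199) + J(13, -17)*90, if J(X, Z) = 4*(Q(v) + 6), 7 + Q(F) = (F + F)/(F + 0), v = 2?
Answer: 360 + √285 ≈ 376.88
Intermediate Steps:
Q(F) = -5 (Q(F) = -7 + (F + F)/(F + 0) = -7 + (2*F)/F = -7 + 2 = -5)
J(X, Z) = 4 (J(X, Z) = 4*(-5 + 6) = 4*1 = 4)
√(86 + 199) + J(13, -17)*90 = √(86 + 199) + 4*90 = √285 + 360 = 360 + √285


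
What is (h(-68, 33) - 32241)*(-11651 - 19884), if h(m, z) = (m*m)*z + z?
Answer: -3796309440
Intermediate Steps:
h(m, z) = z + z*m**2 (h(m, z) = m**2*z + z = z*m**2 + z = z + z*m**2)
(h(-68, 33) - 32241)*(-11651 - 19884) = (33*(1 + (-68)**2) - 32241)*(-11651 - 19884) = (33*(1 + 4624) - 32241)*(-31535) = (33*4625 - 32241)*(-31535) = (152625 - 32241)*(-31535) = 120384*(-31535) = -3796309440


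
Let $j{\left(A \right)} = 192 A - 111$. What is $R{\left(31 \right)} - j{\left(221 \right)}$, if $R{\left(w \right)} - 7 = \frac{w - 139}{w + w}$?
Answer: $- \frac{1311788}{31} \approx -42316.0$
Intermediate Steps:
$j{\left(A \right)} = -111 + 192 A$
$R{\left(w \right)} = 7 + \frac{-139 + w}{2 w}$ ($R{\left(w \right)} = 7 + \frac{w - 139}{w + w} = 7 + \frac{-139 + w}{2 w}$)
$R{\left(31 \right)} - j{\left(221 \right)} = \frac{-139 + 15 \cdot 31}{2 \cdot 31} - \left(-111 + 192 \cdot 221\right) = \frac{1}{2} \cdot \frac{1}{31} \left(-139 + 465\right) - \left(-111 + 42432\right) = \frac{1}{2} \cdot \frac{1}{31} \cdot 326 - 42321 = \frac{163}{31} - 42321 = - \frac{1311788}{31}$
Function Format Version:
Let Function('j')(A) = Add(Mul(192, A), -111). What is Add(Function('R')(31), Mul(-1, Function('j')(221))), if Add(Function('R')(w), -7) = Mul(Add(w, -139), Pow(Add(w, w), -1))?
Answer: Rational(-1311788, 31) ≈ -42316.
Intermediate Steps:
Function('j')(A) = Add(-111, Mul(192, A))
Function('R')(w) = Add(7, Mul(Rational(1, 2), Pow(w, -1), Add(-139, w))) (Function('R')(w) = Add(7, Mul(Add(w, -139), Pow(Add(w, w), -1))) = Add(7, Mul(Add(-139, w), Pow(Mul(2, w), -1))) = Add(7, Mul(Add(-139, w), Mul(Rational(1, 2), Pow(w, -1)))) = Add(7, Mul(Rational(1, 2), Pow(w, -1), Add(-139, w))))
Add(Function('R')(31), Mul(-1, Function('j')(221))) = Add(Mul(Rational(1, 2), Pow(31, -1), Add(-139, Mul(15, 31))), Mul(-1, Add(-111, Mul(192, 221)))) = Add(Mul(Rational(1, 2), Rational(1, 31), Add(-139, 465)), Mul(-1, Add(-111, 42432))) = Add(Mul(Rational(1, 2), Rational(1, 31), 326), Mul(-1, 42321)) = Add(Rational(163, 31), -42321) = Rational(-1311788, 31)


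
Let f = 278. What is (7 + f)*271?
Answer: 77235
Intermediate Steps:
(7 + f)*271 = (7 + 278)*271 = 285*271 = 77235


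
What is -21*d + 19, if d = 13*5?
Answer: -1346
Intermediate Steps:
d = 65
-21*d + 19 = -21*65 + 19 = -1365 + 19 = -1346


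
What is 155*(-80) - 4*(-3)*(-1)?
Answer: -12412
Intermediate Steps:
155*(-80) - 4*(-3)*(-1) = -12400 + 12*(-1) = -12400 - 12 = -12412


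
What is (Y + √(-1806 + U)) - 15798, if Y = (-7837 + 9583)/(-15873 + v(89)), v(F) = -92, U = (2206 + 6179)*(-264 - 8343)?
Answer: -252216816/15965 + I*√72171501 ≈ -15798.0 + 8495.4*I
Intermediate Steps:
U = -72169695 (U = 8385*(-8607) = -72169695)
Y = -1746/15965 (Y = (-7837 + 9583)/(-15873 - 92) = 1746/(-15965) = 1746*(-1/15965) = -1746/15965 ≈ -0.10936)
(Y + √(-1806 + U)) - 15798 = (-1746/15965 + √(-1806 - 72169695)) - 15798 = (-1746/15965 + √(-72171501)) - 15798 = (-1746/15965 + I*√72171501) - 15798 = -252216816/15965 + I*√72171501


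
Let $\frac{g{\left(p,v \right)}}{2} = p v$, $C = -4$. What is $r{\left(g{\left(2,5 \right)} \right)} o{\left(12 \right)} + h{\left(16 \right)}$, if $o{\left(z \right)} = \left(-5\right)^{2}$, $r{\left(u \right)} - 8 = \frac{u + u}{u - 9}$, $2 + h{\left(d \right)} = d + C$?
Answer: $\frac{3310}{11} \approx 300.91$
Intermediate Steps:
$g{\left(p,v \right)} = 2 p v$
$h{\left(d \right)} = -6 + d$ ($h{\left(d \right)} = -2 + \left(d - 4\right) = -2 + \left(-4 + d\right) = -6 + d$)
$r{\left(u \right)} = 8 + \frac{2 u}{-9 + u}$ ($r{\left(u \right)} = 8 + \frac{u + u}{u - 9} = 8 + \frac{2 u}{-9 + u}$)
$o{\left(z \right)} = 25$
$r{\left(g{\left(2,5 \right)} \right)} o{\left(12 \right)} + h{\left(16 \right)} = \frac{2 \left(-36 + 5 \cdot 2 \cdot 2 \cdot 5\right)}{-9 + 2 \cdot 2 \cdot 5} \cdot 25 + \left(-6 + 16\right) = \frac{2 \left(-36 + 5 \cdot 20\right)}{-9 + 20} \cdot 25 + 10 = \frac{2 \left(-36 + 100\right)}{11} \cdot 25 + 10 = 2 \cdot \frac{1}{11} \cdot 64 \cdot 25 + 10 = \frac{128}{11} \cdot 25 + 10 = \frac{3200}{11} + 10 = \frac{3310}{11}$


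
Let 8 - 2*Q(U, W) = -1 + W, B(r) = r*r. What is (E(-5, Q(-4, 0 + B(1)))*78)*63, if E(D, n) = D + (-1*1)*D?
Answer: 0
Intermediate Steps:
B(r) = r**2
Q(U, W) = 9/2 - W/2 (Q(U, W) = 4 - (-1 + W)/2 = 4 + (1/2 - W/2) = 9/2 - W/2)
E(D, n) = 0 (E(D, n) = D - D = 0)
(E(-5, Q(-4, 0 + B(1)))*78)*63 = (0*78)*63 = 0*63 = 0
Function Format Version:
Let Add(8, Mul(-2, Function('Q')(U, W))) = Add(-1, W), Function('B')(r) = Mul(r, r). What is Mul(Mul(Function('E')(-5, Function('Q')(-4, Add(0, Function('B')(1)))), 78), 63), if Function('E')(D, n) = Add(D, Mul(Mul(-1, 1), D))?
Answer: 0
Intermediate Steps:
Function('B')(r) = Pow(r, 2)
Function('Q')(U, W) = Add(Rational(9, 2), Mul(Rational(-1, 2), W)) (Function('Q')(U, W) = Add(4, Mul(Rational(-1, 2), Add(-1, W))) = Add(4, Add(Rational(1, 2), Mul(Rational(-1, 2), W))) = Add(Rational(9, 2), Mul(Rational(-1, 2), W)))
Function('E')(D, n) = 0 (Function('E')(D, n) = Add(D, Mul(-1, D)) = 0)
Mul(Mul(Function('E')(-5, Function('Q')(-4, Add(0, Function('B')(1)))), 78), 63) = Mul(Mul(0, 78), 63) = Mul(0, 63) = 0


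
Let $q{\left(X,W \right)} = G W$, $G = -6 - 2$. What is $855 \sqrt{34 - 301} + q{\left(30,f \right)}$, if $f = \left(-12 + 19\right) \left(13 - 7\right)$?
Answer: $-336 + 855 i \sqrt{267} \approx -336.0 + 13971.0 i$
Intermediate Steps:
$G = -8$ ($G = -6 - 2 = -8$)
$f = 42$ ($f = 7 \cdot 6 = 42$)
$q{\left(X,W \right)} = - 8 W$
$855 \sqrt{34 - 301} + q{\left(30,f \right)} = 855 \sqrt{34 - 301} - 336 = 855 \sqrt{-267} - 336 = 855 i \sqrt{267} - 336 = -336 + 855 i \sqrt{267}$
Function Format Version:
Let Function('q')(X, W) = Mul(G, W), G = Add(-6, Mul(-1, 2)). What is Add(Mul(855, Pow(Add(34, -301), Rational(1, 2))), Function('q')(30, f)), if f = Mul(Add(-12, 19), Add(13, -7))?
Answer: Add(-336, Mul(855, I, Pow(267, Rational(1, 2)))) ≈ Add(-336.00, Mul(13971., I))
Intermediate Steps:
G = -8 (G = Add(-6, -2) = -8)
f = 42 (f = Mul(7, 6) = 42)
Function('q')(X, W) = Mul(-8, W)
Add(Mul(855, Pow(Add(34, -301), Rational(1, 2))), Function('q')(30, f)) = Add(Mul(855, Pow(Add(34, -301), Rational(1, 2))), Mul(-8, 42)) = Add(Mul(855, Pow(-267, Rational(1, 2))), -336) = Add(Mul(855, Mul(I, Pow(267, Rational(1, 2)))), -336) = Add(Mul(855, I, Pow(267, Rational(1, 2))), -336) = Add(-336, Mul(855, I, Pow(267, Rational(1, 2))))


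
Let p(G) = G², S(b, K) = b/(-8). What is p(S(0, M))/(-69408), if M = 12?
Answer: 0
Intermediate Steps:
S(b, K) = -b/8 (S(b, K) = b*(-⅛) = -b/8)
p(S(0, M))/(-69408) = (-⅛*0)²/(-69408) = 0²*(-1/69408) = 0*(-1/69408) = 0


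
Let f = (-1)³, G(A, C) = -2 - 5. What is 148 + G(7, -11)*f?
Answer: 155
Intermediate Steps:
G(A, C) = -7
f = -1
148 + G(7, -11)*f = 148 - 7*(-1) = 148 + 7 = 155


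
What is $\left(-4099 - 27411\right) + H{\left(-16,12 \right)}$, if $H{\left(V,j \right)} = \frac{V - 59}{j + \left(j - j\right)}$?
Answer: $- \frac{126065}{4} \approx -31516.0$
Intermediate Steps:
$H{\left(V,j \right)} = \frac{-59 + V}{j}$ ($H{\left(V,j \right)} = \frac{-59 + V}{j + 0} = \frac{-59 + V}{j}$)
$\left(-4099 - 27411\right) + H{\left(-16,12 \right)} = \left(-4099 - 27411\right) + \frac{-59 - 16}{12} = -31510 + \frac{1}{12} \left(-75\right) = -31510 - \frac{25}{4} = - \frac{126065}{4}$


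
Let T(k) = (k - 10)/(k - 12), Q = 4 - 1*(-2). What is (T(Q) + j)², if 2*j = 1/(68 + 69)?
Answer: 303601/675684 ≈ 0.44932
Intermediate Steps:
Q = 6 (Q = 4 + 2 = 6)
T(k) = (-10 + k)/(-12 + k)
j = 1/274 (j = 1/(2*(68 + 69)) = (½)/137 = (½)*(1/137) = 1/274 ≈ 0.0036496)
(T(Q) + j)² = ((-10 + 6)/(-12 + 6) + 1/274)² = (-4/(-6) + 1/274)² = (-⅙*(-4) + 1/274)² = (⅔ + 1/274)² = (551/822)² = 303601/675684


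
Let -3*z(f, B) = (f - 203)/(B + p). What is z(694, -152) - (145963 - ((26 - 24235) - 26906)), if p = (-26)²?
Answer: -309807107/1572 ≈ -1.9708e+5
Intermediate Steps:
p = 676
z(f, B) = -(-203 + f)/(3*(676 + B)) (z(f, B) = -(f - 203)/(3*(B + 676)) = -(-203 + f)/(3*(676 + B)))
z(694, -152) - (145963 - ((26 - 24235) - 26906)) = (203 - 1*694)/(3*(676 - 152)) - (145963 - ((26 - 24235) - 26906)) = (⅓)*(203 - 694)/524 - (145963 - (-24209 - 26906)) = (⅓)*(1/524)*(-491) - (145963 - 1*(-51115)) = -491/1572 - (145963 + 51115) = -491/1572 - 1*197078 = -491/1572 - 197078 = -309807107/1572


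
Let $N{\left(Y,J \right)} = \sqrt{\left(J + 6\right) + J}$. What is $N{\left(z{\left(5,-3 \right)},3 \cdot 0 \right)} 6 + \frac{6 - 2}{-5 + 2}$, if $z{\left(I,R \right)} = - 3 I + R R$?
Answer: $- \frac{4}{3} + 6 \sqrt{6} \approx 13.364$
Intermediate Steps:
$z{\left(I,R \right)} = R^{2} - 3 I$ ($z{\left(I,R \right)} = - 3 I + R^{2} = R^{2} - 3 I$)
$N{\left(Y,J \right)} = \sqrt{6 + 2 J}$ ($N{\left(Y,J \right)} = \sqrt{\left(6 + J\right) + J} = \sqrt{6 + 2 J}$)
$N{\left(z{\left(5,-3 \right)},3 \cdot 0 \right)} 6 + \frac{6 - 2}{-5 + 2} = \sqrt{6 + 2 \cdot 3 \cdot 0} \cdot 6 + \frac{6 - 2}{-5 + 2} = \sqrt{6 + 2 \cdot 0} \cdot 6 + \frac{4}{-3} = \sqrt{6 + 0} \cdot 6 + 4 \left(- \frac{1}{3}\right) = \sqrt{6} \cdot 6 - \frac{4}{3} = 6 \sqrt{6} - \frac{4}{3} = - \frac{4}{3} + 6 \sqrt{6}$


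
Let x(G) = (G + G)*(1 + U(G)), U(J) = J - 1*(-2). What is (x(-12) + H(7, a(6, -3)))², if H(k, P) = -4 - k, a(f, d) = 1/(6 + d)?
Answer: 42025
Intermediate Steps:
U(J) = 2 + J (U(J) = J + 2 = 2 + J)
x(G) = 2*G*(3 + G) (x(G) = (G + G)*(1 + (2 + G)) = (2*G)*(3 + G) = 2*G*(3 + G))
(x(-12) + H(7, a(6, -3)))² = (2*(-12)*(3 - 12) + (-4 - 1*7))² = (2*(-12)*(-9) + (-4 - 7))² = (216 - 11)² = 205² = 42025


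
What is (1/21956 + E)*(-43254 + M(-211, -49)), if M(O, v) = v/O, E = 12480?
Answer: -2500772635936145/4632716 ≈ -5.3981e+8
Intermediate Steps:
(1/21956 + E)*(-43254 + M(-211, -49)) = (1/21956 + 12480)*(-43254 - 49/(-211)) = (1/21956 + 12480)*(-43254 - 49*(-1/211)) = 274010881*(-43254 + 49/211)/21956 = (274010881/21956)*(-9126545/211) = -2500772635936145/4632716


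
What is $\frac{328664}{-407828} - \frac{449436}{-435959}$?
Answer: $\frac{10002139058}{44449071763} \approx 0.22502$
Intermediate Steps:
$\frac{328664}{-407828} - \frac{449436}{-435959} = 328664 \left(- \frac{1}{407828}\right) - - \frac{449436}{435959} = - \frac{82166}{101957} + \frac{449436}{435959} = \frac{10002139058}{44449071763}$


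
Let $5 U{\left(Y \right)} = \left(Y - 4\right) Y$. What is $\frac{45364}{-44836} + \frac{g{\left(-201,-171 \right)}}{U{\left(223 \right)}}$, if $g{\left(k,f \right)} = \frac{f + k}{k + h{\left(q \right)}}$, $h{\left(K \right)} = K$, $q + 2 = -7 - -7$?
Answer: $- \frac{3406448967}{3367425103} \approx -1.0116$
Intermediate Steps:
$U{\left(Y \right)} = \frac{Y \left(-4 + Y\right)}{5}$ ($U{\left(Y \right)} = \frac{\left(Y - 4\right) Y}{5} = \frac{\left(-4 + Y\right) Y}{5} = \frac{Y \left(-4 + Y\right)}{5}$)
$q = -2$ ($q = -2 - 0 = -2 + \left(-7 + 7\right) = -2 + 0 = -2$)
$g{\left(k,f \right)} = \frac{f + k}{-2 + k}$ ($g{\left(k,f \right)} = \frac{f + k}{k - 2} = \frac{f + k}{-2 + k}$)
$\frac{45364}{-44836} + \frac{g{\left(-201,-171 \right)}}{U{\left(223 \right)}} = \frac{45364}{-44836} + \frac{\frac{1}{-2 - 201} \left(-171 - 201\right)}{\frac{1}{5} \cdot 223 \left(-4 + 223\right)} = 45364 \left(- \frac{1}{44836}\right) + \frac{\frac{1}{-203} \left(-372\right)}{\frac{1}{5} \cdot 223 \cdot 219} = - \frac{1031}{1019} + \frac{\left(- \frac{1}{203}\right) \left(-372\right)}{\frac{48837}{5}} = - \frac{1031}{1019} + \frac{372}{203} \cdot \frac{5}{48837} = - \frac{1031}{1019} + \frac{620}{3304637} = - \frac{3406448967}{3367425103}$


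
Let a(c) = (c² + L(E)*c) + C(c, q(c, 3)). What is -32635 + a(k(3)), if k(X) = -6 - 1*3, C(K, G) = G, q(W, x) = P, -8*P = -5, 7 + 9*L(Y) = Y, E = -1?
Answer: -260363/8 ≈ -32545.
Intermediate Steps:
L(Y) = -7/9 + Y/9
P = 5/8 (P = -⅛*(-5) = 5/8 ≈ 0.62500)
q(W, x) = 5/8
k(X) = -9 (k(X) = -6 - 3 = -9)
a(c) = 5/8 + c² - 8*c/9 (a(c) = (c² + (-7/9 + (⅑)*(-1))*c) + 5/8 = (c² + (-7/9 - ⅑)*c) + 5/8 = (c² - 8*c/9) + 5/8 = 5/8 + c² - 8*c/9)
-32635 + a(k(3)) = -32635 + (5/8 + (-9)² - 8/9*(-9)) = -32635 + (5/8 + 81 + 8) = -32635 + 717/8 = -260363/8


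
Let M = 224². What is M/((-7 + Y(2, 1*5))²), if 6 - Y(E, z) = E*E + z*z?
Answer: 12544/225 ≈ 55.751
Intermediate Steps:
M = 50176
Y(E, z) = 6 - E² - z² (Y(E, z) = 6 - (E*E + z*z) = 6 - (E² + z²) = 6 + (-E² - z²) = 6 - E² - z²)
M/((-7 + Y(2, 1*5))²) = 50176/((-7 + (6 - 1*2² - (1*5)²))²) = 50176/((-7 + (6 - 1*4 - 1*5²))²) = 50176/((-7 + (6 - 4 - 1*25))²) = 50176/((-7 + (6 - 4 - 25))²) = 50176/((-7 - 23)²) = 50176/((-30)²) = 50176/900 = 50176*(1/900) = 12544/225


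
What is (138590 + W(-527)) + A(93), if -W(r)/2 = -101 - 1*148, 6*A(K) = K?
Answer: 278207/2 ≈ 1.3910e+5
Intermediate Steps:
A(K) = K/6
W(r) = 498 (W(r) = -2*(-101 - 1*148) = -2*(-101 - 148) = -2*(-249) = 498)
(138590 + W(-527)) + A(93) = (138590 + 498) + (⅙)*93 = 139088 + 31/2 = 278207/2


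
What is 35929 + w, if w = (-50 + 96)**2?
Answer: 38045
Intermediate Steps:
w = 2116 (w = 46**2 = 2116)
35929 + w = 35929 + 2116 = 38045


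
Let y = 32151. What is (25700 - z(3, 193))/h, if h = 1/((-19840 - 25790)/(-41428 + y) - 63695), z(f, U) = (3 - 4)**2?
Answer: -15184328291615/9277 ≈ -1.6368e+9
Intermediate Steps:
z(f, U) = 1 (z(f, U) = (-1)**2 = 1)
h = -9277/590852885 (h = 1/((-19840 - 25790)/(-41428 + 32151) - 63695) = 1/(-45630/(-9277) - 63695) = 1/(-45630*(-1/9277) - 63695) = 1/(45630/9277 - 63695) = 1/(-590852885/9277) = -9277/590852885 ≈ -1.5701e-5)
(25700 - z(3, 193))/h = (25700 - 1*1)/(-9277/590852885) = (25700 - 1)*(-590852885/9277) = 25699*(-590852885/9277) = -15184328291615/9277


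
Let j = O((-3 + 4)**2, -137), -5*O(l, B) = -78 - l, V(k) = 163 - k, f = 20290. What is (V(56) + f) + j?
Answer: 102064/5 ≈ 20413.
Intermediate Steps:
O(l, B) = 78/5 + l/5 (O(l, B) = -(-78 - l)/5 = 78/5 + l/5)
j = 79/5 (j = 78/5 + (-3 + 4)**2/5 = 78/5 + (1/5)*1**2 = 78/5 + (1/5)*1 = 78/5 + 1/5 = 79/5 ≈ 15.800)
(V(56) + f) + j = ((163 - 1*56) + 20290) + 79/5 = ((163 - 56) + 20290) + 79/5 = (107 + 20290) + 79/5 = 20397 + 79/5 = 102064/5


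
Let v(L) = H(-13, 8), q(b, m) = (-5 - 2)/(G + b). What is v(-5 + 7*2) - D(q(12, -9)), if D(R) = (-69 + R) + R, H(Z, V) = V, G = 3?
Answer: 1169/15 ≈ 77.933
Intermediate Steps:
q(b, m) = -7/(3 + b) (q(b, m) = (-5 - 2)/(3 + b) = -7/(3 + b))
D(R) = -69 + 2*R
v(L) = 8
v(-5 + 7*2) - D(q(12, -9)) = 8 - (-69 + 2*(-7/(3 + 12))) = 8 - (-69 + 2*(-7/15)) = 8 - (-69 - 14/15) = 8 - 1*(-1049/15) = 8 + 1049/15 = 1169/15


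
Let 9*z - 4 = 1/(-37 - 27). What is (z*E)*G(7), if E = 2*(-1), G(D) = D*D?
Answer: -4165/96 ≈ -43.385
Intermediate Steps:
z = 85/192 (z = 4/9 + 1/(9*(-37 - 27)) = 4/9 + (⅑)/(-64) = 4/9 + (⅑)*(-1/64) = 4/9 - 1/576 = 85/192 ≈ 0.44271)
G(D) = D²
E = -2
(z*E)*G(7) = ((85/192)*(-2))*7² = -85/96*49 = -4165/96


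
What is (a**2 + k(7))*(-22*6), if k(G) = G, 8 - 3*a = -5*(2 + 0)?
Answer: -5676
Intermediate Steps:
a = 6 (a = 8/3 - (-5)*(2 + 0)/3 = 8/3 - (-5)*2/3 = 8/3 - 1/3*(-10) = 8/3 + 10/3 = 6)
(a**2 + k(7))*(-22*6) = (6**2 + 7)*(-22*6) = (36 + 7)*(-132) = 43*(-132) = -5676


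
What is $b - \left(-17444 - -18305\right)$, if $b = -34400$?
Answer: $-35261$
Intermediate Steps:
$b - \left(-17444 - -18305\right) = -34400 - \left(-17444 - -18305\right) = -34400 - \left(-17444 + 18305\right) = -34400 - 861 = -35261$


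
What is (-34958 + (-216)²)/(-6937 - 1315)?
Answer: -5849/4126 ≈ -1.4176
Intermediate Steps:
(-34958 + (-216)²)/(-6937 - 1315) = (-34958 + 46656)/(-8252) = 11698*(-1/8252) = -5849/4126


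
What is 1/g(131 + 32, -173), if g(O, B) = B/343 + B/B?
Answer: 343/170 ≈ 2.0176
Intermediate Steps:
g(O, B) = 1 + B/343 (g(O, B) = B*(1/343) + 1 = B/343 + 1 = 1 + B/343)
1/g(131 + 32, -173) = 1/(1 + (1/343)*(-173)) = 1/(1 - 173/343) = 1/(170/343) = 343/170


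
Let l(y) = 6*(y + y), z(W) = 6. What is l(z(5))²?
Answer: 5184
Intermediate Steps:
l(y) = 12*y (l(y) = 6*(2*y) = 12*y)
l(z(5))² = (12*6)² = 72² = 5184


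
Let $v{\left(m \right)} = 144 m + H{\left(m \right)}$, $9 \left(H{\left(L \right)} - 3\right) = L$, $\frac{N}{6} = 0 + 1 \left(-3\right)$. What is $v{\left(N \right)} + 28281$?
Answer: $25690$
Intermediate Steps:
$N = -18$ ($N = 6 \left(0 + 1 \left(-3\right)\right) = 6 \left(0 - 3\right) = 6 \left(-3\right) = -18$)
$H{\left(L \right)} = 3 + \frac{L}{9}$
$v{\left(m \right)} = 3 + \frac{1297 m}{9}$ ($v{\left(m \right)} = 144 m + \left(3 + \frac{m}{9}\right) = 3 + \frac{1297 m}{9}$)
$v{\left(N \right)} + 28281 = \left(3 + \frac{1297}{9} \left(-18\right)\right) + 28281 = \left(3 - 2594\right) + 28281 = -2591 + 28281 = 25690$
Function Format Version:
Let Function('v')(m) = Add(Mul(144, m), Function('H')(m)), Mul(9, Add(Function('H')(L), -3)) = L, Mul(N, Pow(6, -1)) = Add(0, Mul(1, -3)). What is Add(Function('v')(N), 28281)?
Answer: 25690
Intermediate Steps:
N = -18 (N = Mul(6, Add(0, Mul(1, -3))) = Mul(6, Add(0, -3)) = Mul(6, -3) = -18)
Function('H')(L) = Add(3, Mul(Rational(1, 9), L))
Function('v')(m) = Add(3, Mul(Rational(1297, 9), m)) (Function('v')(m) = Add(Mul(144, m), Add(3, Mul(Rational(1, 9), m))) = Add(3, Mul(Rational(1297, 9), m)))
Add(Function('v')(N), 28281) = Add(Add(3, Mul(Rational(1297, 9), -18)), 28281) = Add(Add(3, -2594), 28281) = Add(-2591, 28281) = 25690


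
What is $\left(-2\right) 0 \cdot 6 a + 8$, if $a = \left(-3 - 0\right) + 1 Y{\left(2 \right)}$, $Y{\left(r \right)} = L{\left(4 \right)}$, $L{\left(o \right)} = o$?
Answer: $8$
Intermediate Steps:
$Y{\left(r \right)} = 4$
$a = 1$ ($a = \left(-3 - 0\right) + 1 \cdot 4 = \left(-3 + 0\right) + 4 = -3 + 4 = 1$)
$\left(-2\right) 0 \cdot 6 a + 8 = \left(-2\right) 0 \cdot 6 \cdot 1 + 8 = 0 \cdot 6 \cdot 1 + 8 = 0 \cdot 1 + 8 = 0 + 8 = 8$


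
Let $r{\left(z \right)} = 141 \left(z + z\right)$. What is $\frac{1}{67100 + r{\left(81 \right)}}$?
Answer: $\frac{1}{89942} \approx 1.1118 \cdot 10^{-5}$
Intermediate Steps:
$r{\left(z \right)} = 282 z$ ($r{\left(z \right)} = 141 \cdot 2 z = 282 z$)
$\frac{1}{67100 + r{\left(81 \right)}} = \frac{1}{67100 + 282 \cdot 81} = \frac{1}{67100 + 22842} = \frac{1}{89942}$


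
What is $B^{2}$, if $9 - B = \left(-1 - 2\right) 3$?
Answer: $324$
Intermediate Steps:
$B = 18$ ($B = 9 - \left(-1 - 2\right) 3 = 9 - \left(-3\right) 3 = 9 - -9 = 9 + 9 = 18$)
$B^{2} = 18^{2} = 324$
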